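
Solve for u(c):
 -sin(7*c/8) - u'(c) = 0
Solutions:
 u(c) = C1 + 8*cos(7*c/8)/7


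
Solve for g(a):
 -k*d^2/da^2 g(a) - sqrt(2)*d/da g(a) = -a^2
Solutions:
 g(a) = C1 + C2*exp(-sqrt(2)*a/k) + sqrt(2)*a^3/6 - a^2*k/2 + sqrt(2)*a*k^2/2


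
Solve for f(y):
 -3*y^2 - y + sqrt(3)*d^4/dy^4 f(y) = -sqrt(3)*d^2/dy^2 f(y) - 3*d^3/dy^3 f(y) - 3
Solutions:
 f(y) = C1 + C2*y + sqrt(3)*y^4/12 + y^3*(-1 + sqrt(3)/18) + y^2*(-1 + 3*sqrt(3))/2 + (C3*sin(y/2) + C4*cos(y/2))*exp(-sqrt(3)*y/2)


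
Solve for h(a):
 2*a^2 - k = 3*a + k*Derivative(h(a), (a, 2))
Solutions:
 h(a) = C1 + C2*a + a^4/(6*k) - a^3/(2*k) - a^2/2


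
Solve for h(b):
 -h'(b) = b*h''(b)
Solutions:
 h(b) = C1 + C2*log(b)


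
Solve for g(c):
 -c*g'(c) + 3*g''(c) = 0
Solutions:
 g(c) = C1 + C2*erfi(sqrt(6)*c/6)


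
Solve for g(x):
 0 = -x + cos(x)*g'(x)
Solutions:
 g(x) = C1 + Integral(x/cos(x), x)


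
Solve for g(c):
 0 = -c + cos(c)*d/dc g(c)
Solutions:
 g(c) = C1 + Integral(c/cos(c), c)


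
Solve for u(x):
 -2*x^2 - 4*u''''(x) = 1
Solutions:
 u(x) = C1 + C2*x + C3*x^2 + C4*x^3 - x^6/720 - x^4/96


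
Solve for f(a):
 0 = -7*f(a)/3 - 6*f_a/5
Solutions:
 f(a) = C1*exp(-35*a/18)


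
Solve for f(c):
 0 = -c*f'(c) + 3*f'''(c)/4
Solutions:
 f(c) = C1 + Integral(C2*airyai(6^(2/3)*c/3) + C3*airybi(6^(2/3)*c/3), c)


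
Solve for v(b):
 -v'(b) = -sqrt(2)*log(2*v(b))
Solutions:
 -sqrt(2)*Integral(1/(log(_y) + log(2)), (_y, v(b)))/2 = C1 - b


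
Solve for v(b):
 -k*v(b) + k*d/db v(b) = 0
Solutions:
 v(b) = C1*exp(b)


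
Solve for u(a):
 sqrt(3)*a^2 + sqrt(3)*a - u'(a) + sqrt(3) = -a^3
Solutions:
 u(a) = C1 + a^4/4 + sqrt(3)*a^3/3 + sqrt(3)*a^2/2 + sqrt(3)*a


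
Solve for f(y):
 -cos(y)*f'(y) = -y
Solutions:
 f(y) = C1 + Integral(y/cos(y), y)


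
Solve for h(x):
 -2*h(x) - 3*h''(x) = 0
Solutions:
 h(x) = C1*sin(sqrt(6)*x/3) + C2*cos(sqrt(6)*x/3)


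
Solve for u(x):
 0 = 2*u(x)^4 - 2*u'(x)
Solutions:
 u(x) = (-1/(C1 + 3*x))^(1/3)
 u(x) = (-1/(C1 + x))^(1/3)*(-3^(2/3) - 3*3^(1/6)*I)/6
 u(x) = (-1/(C1 + x))^(1/3)*(-3^(2/3) + 3*3^(1/6)*I)/6


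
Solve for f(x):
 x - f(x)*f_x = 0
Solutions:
 f(x) = -sqrt(C1 + x^2)
 f(x) = sqrt(C1 + x^2)


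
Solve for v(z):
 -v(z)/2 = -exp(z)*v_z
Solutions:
 v(z) = C1*exp(-exp(-z)/2)


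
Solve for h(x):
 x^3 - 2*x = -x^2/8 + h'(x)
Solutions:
 h(x) = C1 + x^4/4 + x^3/24 - x^2


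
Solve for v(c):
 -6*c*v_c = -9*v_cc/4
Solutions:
 v(c) = C1 + C2*erfi(2*sqrt(3)*c/3)


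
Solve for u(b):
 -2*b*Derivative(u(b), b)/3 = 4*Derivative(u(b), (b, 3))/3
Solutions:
 u(b) = C1 + Integral(C2*airyai(-2^(2/3)*b/2) + C3*airybi(-2^(2/3)*b/2), b)


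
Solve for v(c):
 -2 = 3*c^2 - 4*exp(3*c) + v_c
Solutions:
 v(c) = C1 - c^3 - 2*c + 4*exp(3*c)/3


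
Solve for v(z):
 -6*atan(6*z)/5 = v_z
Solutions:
 v(z) = C1 - 6*z*atan(6*z)/5 + log(36*z^2 + 1)/10


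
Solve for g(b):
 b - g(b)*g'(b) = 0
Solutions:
 g(b) = -sqrt(C1 + b^2)
 g(b) = sqrt(C1 + b^2)


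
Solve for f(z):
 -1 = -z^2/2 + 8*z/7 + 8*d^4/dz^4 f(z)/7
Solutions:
 f(z) = C1 + C2*z + C3*z^2 + C4*z^3 + 7*z^6/5760 - z^5/120 - 7*z^4/192


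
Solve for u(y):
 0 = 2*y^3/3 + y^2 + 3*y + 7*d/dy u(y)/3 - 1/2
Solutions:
 u(y) = C1 - y^4/14 - y^3/7 - 9*y^2/14 + 3*y/14


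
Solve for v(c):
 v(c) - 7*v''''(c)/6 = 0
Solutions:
 v(c) = C1*exp(-6^(1/4)*7^(3/4)*c/7) + C2*exp(6^(1/4)*7^(3/4)*c/7) + C3*sin(6^(1/4)*7^(3/4)*c/7) + C4*cos(6^(1/4)*7^(3/4)*c/7)


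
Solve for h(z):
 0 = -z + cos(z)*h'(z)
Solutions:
 h(z) = C1 + Integral(z/cos(z), z)


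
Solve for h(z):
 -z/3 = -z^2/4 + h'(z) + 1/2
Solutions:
 h(z) = C1 + z^3/12 - z^2/6 - z/2


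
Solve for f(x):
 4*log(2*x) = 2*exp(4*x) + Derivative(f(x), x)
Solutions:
 f(x) = C1 + 4*x*log(x) + 4*x*(-1 + log(2)) - exp(4*x)/2


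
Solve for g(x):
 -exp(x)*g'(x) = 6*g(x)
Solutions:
 g(x) = C1*exp(6*exp(-x))


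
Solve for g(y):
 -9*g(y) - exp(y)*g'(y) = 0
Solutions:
 g(y) = C1*exp(9*exp(-y))


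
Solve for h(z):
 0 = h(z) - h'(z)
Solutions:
 h(z) = C1*exp(z)


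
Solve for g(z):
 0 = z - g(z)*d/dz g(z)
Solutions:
 g(z) = -sqrt(C1 + z^2)
 g(z) = sqrt(C1 + z^2)


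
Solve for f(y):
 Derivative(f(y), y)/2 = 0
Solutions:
 f(y) = C1


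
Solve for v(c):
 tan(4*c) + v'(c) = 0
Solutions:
 v(c) = C1 + log(cos(4*c))/4


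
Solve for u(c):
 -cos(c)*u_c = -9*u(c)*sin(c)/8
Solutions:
 u(c) = C1/cos(c)^(9/8)


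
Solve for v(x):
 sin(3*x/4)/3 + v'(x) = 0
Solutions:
 v(x) = C1 + 4*cos(3*x/4)/9


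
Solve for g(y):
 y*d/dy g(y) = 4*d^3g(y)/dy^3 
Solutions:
 g(y) = C1 + Integral(C2*airyai(2^(1/3)*y/2) + C3*airybi(2^(1/3)*y/2), y)


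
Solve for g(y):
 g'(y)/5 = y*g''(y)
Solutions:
 g(y) = C1 + C2*y^(6/5)


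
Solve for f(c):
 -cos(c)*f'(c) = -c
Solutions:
 f(c) = C1 + Integral(c/cos(c), c)


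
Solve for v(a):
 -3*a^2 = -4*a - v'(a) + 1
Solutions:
 v(a) = C1 + a^3 - 2*a^2 + a


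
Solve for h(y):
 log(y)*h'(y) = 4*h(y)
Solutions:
 h(y) = C1*exp(4*li(y))


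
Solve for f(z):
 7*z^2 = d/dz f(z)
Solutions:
 f(z) = C1 + 7*z^3/3


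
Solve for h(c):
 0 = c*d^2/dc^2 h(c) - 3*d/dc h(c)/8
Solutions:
 h(c) = C1 + C2*c^(11/8)


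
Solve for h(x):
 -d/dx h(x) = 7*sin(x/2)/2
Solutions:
 h(x) = C1 + 7*cos(x/2)


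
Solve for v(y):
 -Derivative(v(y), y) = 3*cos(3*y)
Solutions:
 v(y) = C1 - sin(3*y)


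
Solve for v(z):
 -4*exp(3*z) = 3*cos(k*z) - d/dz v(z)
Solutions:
 v(z) = C1 + 4*exp(3*z)/3 + 3*sin(k*z)/k


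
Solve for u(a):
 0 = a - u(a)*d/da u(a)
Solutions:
 u(a) = -sqrt(C1 + a^2)
 u(a) = sqrt(C1 + a^2)


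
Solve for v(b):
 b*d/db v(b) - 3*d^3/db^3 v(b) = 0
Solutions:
 v(b) = C1 + Integral(C2*airyai(3^(2/3)*b/3) + C3*airybi(3^(2/3)*b/3), b)


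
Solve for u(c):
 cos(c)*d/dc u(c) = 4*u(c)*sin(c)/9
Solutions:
 u(c) = C1/cos(c)^(4/9)


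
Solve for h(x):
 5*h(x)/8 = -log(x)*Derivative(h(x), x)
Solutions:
 h(x) = C1*exp(-5*li(x)/8)


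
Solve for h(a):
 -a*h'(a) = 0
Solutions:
 h(a) = C1


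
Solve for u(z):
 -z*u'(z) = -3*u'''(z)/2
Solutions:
 u(z) = C1 + Integral(C2*airyai(2^(1/3)*3^(2/3)*z/3) + C3*airybi(2^(1/3)*3^(2/3)*z/3), z)


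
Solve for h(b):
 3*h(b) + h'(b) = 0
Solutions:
 h(b) = C1*exp(-3*b)


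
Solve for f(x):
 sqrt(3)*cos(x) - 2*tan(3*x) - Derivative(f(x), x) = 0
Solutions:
 f(x) = C1 + 2*log(cos(3*x))/3 + sqrt(3)*sin(x)


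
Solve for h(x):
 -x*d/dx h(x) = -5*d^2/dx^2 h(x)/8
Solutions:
 h(x) = C1 + C2*erfi(2*sqrt(5)*x/5)


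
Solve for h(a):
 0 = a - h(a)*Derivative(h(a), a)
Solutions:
 h(a) = -sqrt(C1 + a^2)
 h(a) = sqrt(C1 + a^2)


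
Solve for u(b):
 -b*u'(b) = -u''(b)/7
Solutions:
 u(b) = C1 + C2*erfi(sqrt(14)*b/2)


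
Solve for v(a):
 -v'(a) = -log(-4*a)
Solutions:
 v(a) = C1 + a*log(-a) + a*(-1 + 2*log(2))


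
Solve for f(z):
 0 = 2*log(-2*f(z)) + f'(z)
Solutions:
 Integral(1/(log(-_y) + log(2)), (_y, f(z)))/2 = C1 - z


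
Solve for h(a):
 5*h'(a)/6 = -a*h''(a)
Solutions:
 h(a) = C1 + C2*a^(1/6)


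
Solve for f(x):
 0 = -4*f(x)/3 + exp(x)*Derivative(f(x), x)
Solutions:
 f(x) = C1*exp(-4*exp(-x)/3)


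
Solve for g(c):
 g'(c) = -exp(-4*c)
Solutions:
 g(c) = C1 + exp(-4*c)/4


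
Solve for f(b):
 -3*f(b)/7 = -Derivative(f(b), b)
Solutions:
 f(b) = C1*exp(3*b/7)


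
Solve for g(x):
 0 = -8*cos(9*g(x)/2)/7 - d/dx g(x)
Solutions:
 8*x/7 - log(sin(9*g(x)/2) - 1)/9 + log(sin(9*g(x)/2) + 1)/9 = C1


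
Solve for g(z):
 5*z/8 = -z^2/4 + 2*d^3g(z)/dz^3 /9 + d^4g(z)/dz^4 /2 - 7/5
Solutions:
 g(z) = C1 + C2*z + C3*z^2 + C4*exp(-4*z/9) + 3*z^5/160 - 3*z^4/32 + 303*z^3/160


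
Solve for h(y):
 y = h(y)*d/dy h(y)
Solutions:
 h(y) = -sqrt(C1 + y^2)
 h(y) = sqrt(C1 + y^2)


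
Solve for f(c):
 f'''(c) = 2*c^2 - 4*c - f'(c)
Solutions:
 f(c) = C1 + C2*sin(c) + C3*cos(c) + 2*c^3/3 - 2*c^2 - 4*c


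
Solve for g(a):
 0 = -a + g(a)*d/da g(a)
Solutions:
 g(a) = -sqrt(C1 + a^2)
 g(a) = sqrt(C1 + a^2)


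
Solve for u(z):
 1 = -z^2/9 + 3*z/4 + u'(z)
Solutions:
 u(z) = C1 + z^3/27 - 3*z^2/8 + z


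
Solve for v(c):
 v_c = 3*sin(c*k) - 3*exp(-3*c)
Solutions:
 v(c) = C1 + exp(-3*c) - 3*cos(c*k)/k


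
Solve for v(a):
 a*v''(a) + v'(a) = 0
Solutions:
 v(a) = C1 + C2*log(a)


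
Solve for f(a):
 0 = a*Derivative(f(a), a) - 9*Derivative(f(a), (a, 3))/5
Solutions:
 f(a) = C1 + Integral(C2*airyai(15^(1/3)*a/3) + C3*airybi(15^(1/3)*a/3), a)


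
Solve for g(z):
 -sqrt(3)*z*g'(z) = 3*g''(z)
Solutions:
 g(z) = C1 + C2*erf(sqrt(2)*3^(3/4)*z/6)


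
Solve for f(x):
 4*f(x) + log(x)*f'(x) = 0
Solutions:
 f(x) = C1*exp(-4*li(x))


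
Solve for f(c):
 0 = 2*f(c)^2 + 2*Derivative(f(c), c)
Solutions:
 f(c) = 1/(C1 + c)


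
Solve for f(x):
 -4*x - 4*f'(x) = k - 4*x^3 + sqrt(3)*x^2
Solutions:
 f(x) = C1 - k*x/4 + x^4/4 - sqrt(3)*x^3/12 - x^2/2


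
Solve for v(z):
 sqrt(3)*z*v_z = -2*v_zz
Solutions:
 v(z) = C1 + C2*erf(3^(1/4)*z/2)


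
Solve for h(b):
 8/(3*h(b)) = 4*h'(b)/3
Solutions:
 h(b) = -sqrt(C1 + 4*b)
 h(b) = sqrt(C1 + 4*b)


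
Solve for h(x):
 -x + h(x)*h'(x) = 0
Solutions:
 h(x) = -sqrt(C1 + x^2)
 h(x) = sqrt(C1 + x^2)


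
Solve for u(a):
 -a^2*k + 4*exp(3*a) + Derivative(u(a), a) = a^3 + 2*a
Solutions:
 u(a) = C1 + a^4/4 + a^3*k/3 + a^2 - 4*exp(3*a)/3


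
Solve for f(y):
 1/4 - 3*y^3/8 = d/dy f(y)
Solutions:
 f(y) = C1 - 3*y^4/32 + y/4


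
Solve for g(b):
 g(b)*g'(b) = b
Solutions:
 g(b) = -sqrt(C1 + b^2)
 g(b) = sqrt(C1 + b^2)


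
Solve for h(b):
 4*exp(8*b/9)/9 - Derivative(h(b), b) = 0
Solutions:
 h(b) = C1 + exp(8*b/9)/2


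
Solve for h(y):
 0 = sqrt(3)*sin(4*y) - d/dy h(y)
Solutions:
 h(y) = C1 - sqrt(3)*cos(4*y)/4


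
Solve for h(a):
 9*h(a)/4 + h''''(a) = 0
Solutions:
 h(a) = (C1*sin(sqrt(3)*a/2) + C2*cos(sqrt(3)*a/2))*exp(-sqrt(3)*a/2) + (C3*sin(sqrt(3)*a/2) + C4*cos(sqrt(3)*a/2))*exp(sqrt(3)*a/2)


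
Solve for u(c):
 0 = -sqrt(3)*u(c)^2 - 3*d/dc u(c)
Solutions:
 u(c) = 3/(C1 + sqrt(3)*c)


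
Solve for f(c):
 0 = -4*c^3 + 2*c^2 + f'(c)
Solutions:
 f(c) = C1 + c^4 - 2*c^3/3


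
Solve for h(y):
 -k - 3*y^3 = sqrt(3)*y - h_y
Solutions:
 h(y) = C1 + k*y + 3*y^4/4 + sqrt(3)*y^2/2


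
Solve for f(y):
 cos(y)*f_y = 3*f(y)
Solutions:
 f(y) = C1*(sin(y) + 1)^(3/2)/(sin(y) - 1)^(3/2)


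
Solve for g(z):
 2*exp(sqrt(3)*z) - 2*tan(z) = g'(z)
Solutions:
 g(z) = C1 + 2*sqrt(3)*exp(sqrt(3)*z)/3 + 2*log(cos(z))


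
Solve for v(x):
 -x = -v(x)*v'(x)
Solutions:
 v(x) = -sqrt(C1 + x^2)
 v(x) = sqrt(C1 + x^2)


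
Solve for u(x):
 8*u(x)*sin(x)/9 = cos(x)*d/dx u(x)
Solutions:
 u(x) = C1/cos(x)^(8/9)


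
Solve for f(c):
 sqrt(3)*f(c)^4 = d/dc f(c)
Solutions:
 f(c) = (-1/(C1 + 3*sqrt(3)*c))^(1/3)
 f(c) = (-1/(C1 + sqrt(3)*c))^(1/3)*(-3^(2/3) - 3*3^(1/6)*I)/6
 f(c) = (-1/(C1 + sqrt(3)*c))^(1/3)*(-3^(2/3) + 3*3^(1/6)*I)/6


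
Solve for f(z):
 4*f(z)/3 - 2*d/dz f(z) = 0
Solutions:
 f(z) = C1*exp(2*z/3)


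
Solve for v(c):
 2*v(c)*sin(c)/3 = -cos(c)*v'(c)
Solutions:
 v(c) = C1*cos(c)^(2/3)


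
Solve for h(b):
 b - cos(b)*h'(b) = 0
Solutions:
 h(b) = C1 + Integral(b/cos(b), b)


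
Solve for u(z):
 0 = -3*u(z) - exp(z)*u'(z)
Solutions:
 u(z) = C1*exp(3*exp(-z))


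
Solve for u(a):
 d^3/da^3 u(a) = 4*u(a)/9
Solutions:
 u(a) = C3*exp(2^(2/3)*3^(1/3)*a/3) + (C1*sin(2^(2/3)*3^(5/6)*a/6) + C2*cos(2^(2/3)*3^(5/6)*a/6))*exp(-2^(2/3)*3^(1/3)*a/6)


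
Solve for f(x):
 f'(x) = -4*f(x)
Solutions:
 f(x) = C1*exp(-4*x)


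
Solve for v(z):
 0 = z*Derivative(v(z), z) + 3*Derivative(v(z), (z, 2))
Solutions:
 v(z) = C1 + C2*erf(sqrt(6)*z/6)


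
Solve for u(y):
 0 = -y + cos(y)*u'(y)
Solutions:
 u(y) = C1 + Integral(y/cos(y), y)


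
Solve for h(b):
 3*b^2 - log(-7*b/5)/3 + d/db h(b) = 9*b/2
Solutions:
 h(b) = C1 - b^3 + 9*b^2/4 + b*log(-b)/3 + b*(-log(5) - 1 + log(7))/3


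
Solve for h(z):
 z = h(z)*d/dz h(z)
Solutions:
 h(z) = -sqrt(C1 + z^2)
 h(z) = sqrt(C1 + z^2)


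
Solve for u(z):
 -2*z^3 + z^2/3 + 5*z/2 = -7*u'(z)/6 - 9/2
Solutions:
 u(z) = C1 + 3*z^4/7 - 2*z^3/21 - 15*z^2/14 - 27*z/7


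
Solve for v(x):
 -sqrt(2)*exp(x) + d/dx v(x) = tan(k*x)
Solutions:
 v(x) = C1 + Piecewise((-log(cos(k*x))/k, Ne(k, 0)), (0, True)) + sqrt(2)*exp(x)


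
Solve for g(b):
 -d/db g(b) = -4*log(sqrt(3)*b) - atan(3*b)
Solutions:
 g(b) = C1 + 4*b*log(b) + b*atan(3*b) - 4*b + 2*b*log(3) - log(9*b^2 + 1)/6


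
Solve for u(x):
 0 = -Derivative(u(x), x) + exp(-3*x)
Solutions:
 u(x) = C1 - exp(-3*x)/3


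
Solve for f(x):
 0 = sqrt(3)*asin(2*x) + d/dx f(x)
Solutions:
 f(x) = C1 - sqrt(3)*(x*asin(2*x) + sqrt(1 - 4*x^2)/2)


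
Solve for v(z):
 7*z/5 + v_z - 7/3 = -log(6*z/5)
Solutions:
 v(z) = C1 - 7*z^2/10 - z*log(z) + z*log(5/6) + 10*z/3


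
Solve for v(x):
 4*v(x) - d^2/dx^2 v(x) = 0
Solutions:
 v(x) = C1*exp(-2*x) + C2*exp(2*x)


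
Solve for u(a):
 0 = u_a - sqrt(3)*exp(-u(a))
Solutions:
 u(a) = log(C1 + sqrt(3)*a)


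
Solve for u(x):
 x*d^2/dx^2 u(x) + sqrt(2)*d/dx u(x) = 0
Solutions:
 u(x) = C1 + C2*x^(1 - sqrt(2))


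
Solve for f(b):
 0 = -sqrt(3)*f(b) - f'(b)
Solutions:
 f(b) = C1*exp(-sqrt(3)*b)


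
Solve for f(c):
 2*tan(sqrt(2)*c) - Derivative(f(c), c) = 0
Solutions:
 f(c) = C1 - sqrt(2)*log(cos(sqrt(2)*c))


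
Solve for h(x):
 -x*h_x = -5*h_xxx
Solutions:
 h(x) = C1 + Integral(C2*airyai(5^(2/3)*x/5) + C3*airybi(5^(2/3)*x/5), x)


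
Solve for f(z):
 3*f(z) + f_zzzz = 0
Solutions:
 f(z) = (C1*sin(sqrt(2)*3^(1/4)*z/2) + C2*cos(sqrt(2)*3^(1/4)*z/2))*exp(-sqrt(2)*3^(1/4)*z/2) + (C3*sin(sqrt(2)*3^(1/4)*z/2) + C4*cos(sqrt(2)*3^(1/4)*z/2))*exp(sqrt(2)*3^(1/4)*z/2)


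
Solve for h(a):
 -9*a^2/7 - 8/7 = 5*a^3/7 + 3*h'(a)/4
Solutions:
 h(a) = C1 - 5*a^4/21 - 4*a^3/7 - 32*a/21


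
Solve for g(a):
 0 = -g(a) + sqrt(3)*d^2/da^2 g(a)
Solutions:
 g(a) = C1*exp(-3^(3/4)*a/3) + C2*exp(3^(3/4)*a/3)


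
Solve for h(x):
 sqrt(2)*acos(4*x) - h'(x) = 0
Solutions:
 h(x) = C1 + sqrt(2)*(x*acos(4*x) - sqrt(1 - 16*x^2)/4)


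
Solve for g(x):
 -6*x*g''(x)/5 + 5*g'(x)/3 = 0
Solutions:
 g(x) = C1 + C2*x^(43/18)


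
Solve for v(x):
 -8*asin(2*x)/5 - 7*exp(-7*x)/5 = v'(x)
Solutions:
 v(x) = C1 - 8*x*asin(2*x)/5 - 4*sqrt(1 - 4*x^2)/5 + exp(-7*x)/5


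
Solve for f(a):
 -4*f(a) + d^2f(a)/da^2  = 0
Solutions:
 f(a) = C1*exp(-2*a) + C2*exp(2*a)


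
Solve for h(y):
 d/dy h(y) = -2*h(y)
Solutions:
 h(y) = C1*exp(-2*y)


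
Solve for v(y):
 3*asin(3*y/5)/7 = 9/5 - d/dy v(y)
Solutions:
 v(y) = C1 - 3*y*asin(3*y/5)/7 + 9*y/5 - sqrt(25 - 9*y^2)/7


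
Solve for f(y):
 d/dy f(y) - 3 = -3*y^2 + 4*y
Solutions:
 f(y) = C1 - y^3 + 2*y^2 + 3*y


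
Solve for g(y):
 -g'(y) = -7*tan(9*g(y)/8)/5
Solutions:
 g(y) = -8*asin(C1*exp(63*y/40))/9 + 8*pi/9
 g(y) = 8*asin(C1*exp(63*y/40))/9


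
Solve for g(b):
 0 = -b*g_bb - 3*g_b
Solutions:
 g(b) = C1 + C2/b^2


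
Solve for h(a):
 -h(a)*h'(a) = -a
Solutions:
 h(a) = -sqrt(C1 + a^2)
 h(a) = sqrt(C1 + a^2)


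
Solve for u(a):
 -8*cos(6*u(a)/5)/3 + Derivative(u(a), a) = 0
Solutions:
 -8*a/3 - 5*log(sin(6*u(a)/5) - 1)/12 + 5*log(sin(6*u(a)/5) + 1)/12 = C1


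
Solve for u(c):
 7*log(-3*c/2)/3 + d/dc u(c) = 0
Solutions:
 u(c) = C1 - 7*c*log(-c)/3 + 7*c*(-log(3) + log(2) + 1)/3


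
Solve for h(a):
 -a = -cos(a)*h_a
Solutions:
 h(a) = C1 + Integral(a/cos(a), a)


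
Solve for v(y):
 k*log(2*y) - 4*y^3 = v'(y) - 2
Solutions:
 v(y) = C1 + k*y*log(y) - k*y + k*y*log(2) - y^4 + 2*y


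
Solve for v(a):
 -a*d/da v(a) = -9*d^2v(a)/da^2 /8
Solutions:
 v(a) = C1 + C2*erfi(2*a/3)


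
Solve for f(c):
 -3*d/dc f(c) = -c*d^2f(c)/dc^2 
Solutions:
 f(c) = C1 + C2*c^4


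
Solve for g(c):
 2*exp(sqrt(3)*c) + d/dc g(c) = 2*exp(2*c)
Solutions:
 g(c) = C1 + exp(2*c) - 2*sqrt(3)*exp(sqrt(3)*c)/3


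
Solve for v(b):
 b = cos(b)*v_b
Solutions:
 v(b) = C1 + Integral(b/cos(b), b)


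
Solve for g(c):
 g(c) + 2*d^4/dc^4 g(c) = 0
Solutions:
 g(c) = (C1*sin(2^(1/4)*c/2) + C2*cos(2^(1/4)*c/2))*exp(-2^(1/4)*c/2) + (C3*sin(2^(1/4)*c/2) + C4*cos(2^(1/4)*c/2))*exp(2^(1/4)*c/2)


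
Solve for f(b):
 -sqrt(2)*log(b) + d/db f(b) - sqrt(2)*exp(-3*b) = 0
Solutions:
 f(b) = C1 + sqrt(2)*b*log(b) - sqrt(2)*b - sqrt(2)*exp(-3*b)/3


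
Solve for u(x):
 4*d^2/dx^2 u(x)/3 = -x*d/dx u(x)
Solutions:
 u(x) = C1 + C2*erf(sqrt(6)*x/4)


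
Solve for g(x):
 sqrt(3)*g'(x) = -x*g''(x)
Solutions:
 g(x) = C1 + C2*x^(1 - sqrt(3))


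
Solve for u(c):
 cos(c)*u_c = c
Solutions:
 u(c) = C1 + Integral(c/cos(c), c)


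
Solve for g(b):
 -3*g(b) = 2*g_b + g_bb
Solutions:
 g(b) = (C1*sin(sqrt(2)*b) + C2*cos(sqrt(2)*b))*exp(-b)


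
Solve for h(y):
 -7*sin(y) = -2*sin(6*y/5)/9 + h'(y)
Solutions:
 h(y) = C1 + 7*cos(y) - 5*cos(6*y/5)/27


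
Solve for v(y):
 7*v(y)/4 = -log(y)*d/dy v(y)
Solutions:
 v(y) = C1*exp(-7*li(y)/4)


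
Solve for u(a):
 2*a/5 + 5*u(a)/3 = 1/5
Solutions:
 u(a) = 3/25 - 6*a/25


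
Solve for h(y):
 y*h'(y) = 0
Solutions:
 h(y) = C1


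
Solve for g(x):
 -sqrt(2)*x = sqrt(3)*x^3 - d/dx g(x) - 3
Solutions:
 g(x) = C1 + sqrt(3)*x^4/4 + sqrt(2)*x^2/2 - 3*x


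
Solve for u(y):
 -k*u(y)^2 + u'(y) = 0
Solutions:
 u(y) = -1/(C1 + k*y)


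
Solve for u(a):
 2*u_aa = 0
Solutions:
 u(a) = C1 + C2*a


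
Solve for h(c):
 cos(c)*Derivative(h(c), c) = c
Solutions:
 h(c) = C1 + Integral(c/cos(c), c)


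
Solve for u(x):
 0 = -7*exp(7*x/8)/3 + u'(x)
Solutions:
 u(x) = C1 + 8*exp(7*x/8)/3


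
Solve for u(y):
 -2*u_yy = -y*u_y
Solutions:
 u(y) = C1 + C2*erfi(y/2)


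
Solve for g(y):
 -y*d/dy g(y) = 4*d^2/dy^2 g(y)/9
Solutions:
 g(y) = C1 + C2*erf(3*sqrt(2)*y/4)


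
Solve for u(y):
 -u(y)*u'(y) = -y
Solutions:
 u(y) = -sqrt(C1 + y^2)
 u(y) = sqrt(C1 + y^2)


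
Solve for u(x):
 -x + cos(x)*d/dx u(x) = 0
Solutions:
 u(x) = C1 + Integral(x/cos(x), x)


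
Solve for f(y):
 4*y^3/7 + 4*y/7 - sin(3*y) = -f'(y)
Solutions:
 f(y) = C1 - y^4/7 - 2*y^2/7 - cos(3*y)/3


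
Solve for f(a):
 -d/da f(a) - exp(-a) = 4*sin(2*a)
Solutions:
 f(a) = C1 + 2*cos(2*a) + exp(-a)


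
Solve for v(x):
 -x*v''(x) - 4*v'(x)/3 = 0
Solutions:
 v(x) = C1 + C2/x^(1/3)


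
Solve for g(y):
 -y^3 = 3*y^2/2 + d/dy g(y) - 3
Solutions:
 g(y) = C1 - y^4/4 - y^3/2 + 3*y


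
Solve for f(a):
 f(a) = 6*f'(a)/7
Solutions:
 f(a) = C1*exp(7*a/6)


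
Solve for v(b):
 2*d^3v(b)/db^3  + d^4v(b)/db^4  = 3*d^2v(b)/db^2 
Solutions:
 v(b) = C1 + C2*b + C3*exp(-3*b) + C4*exp(b)


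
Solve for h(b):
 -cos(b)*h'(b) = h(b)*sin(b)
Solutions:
 h(b) = C1*cos(b)


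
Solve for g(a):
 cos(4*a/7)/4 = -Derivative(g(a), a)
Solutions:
 g(a) = C1 - 7*sin(4*a/7)/16


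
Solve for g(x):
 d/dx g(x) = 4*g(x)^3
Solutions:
 g(x) = -sqrt(2)*sqrt(-1/(C1 + 4*x))/2
 g(x) = sqrt(2)*sqrt(-1/(C1 + 4*x))/2


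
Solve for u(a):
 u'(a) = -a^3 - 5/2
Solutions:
 u(a) = C1 - a^4/4 - 5*a/2


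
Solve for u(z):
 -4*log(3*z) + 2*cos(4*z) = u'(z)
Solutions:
 u(z) = C1 - 4*z*log(z) - 4*z*log(3) + 4*z + sin(4*z)/2


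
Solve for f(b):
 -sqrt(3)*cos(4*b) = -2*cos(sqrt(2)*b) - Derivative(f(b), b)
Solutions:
 f(b) = C1 + sqrt(3)*sin(4*b)/4 - sqrt(2)*sin(sqrt(2)*b)


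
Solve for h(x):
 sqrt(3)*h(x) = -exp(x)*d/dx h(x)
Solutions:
 h(x) = C1*exp(sqrt(3)*exp(-x))


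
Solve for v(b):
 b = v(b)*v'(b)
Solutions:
 v(b) = -sqrt(C1 + b^2)
 v(b) = sqrt(C1 + b^2)


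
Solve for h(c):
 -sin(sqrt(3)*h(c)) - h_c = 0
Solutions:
 h(c) = sqrt(3)*(-acos((-exp(2*sqrt(3)*C1) - exp(2*sqrt(3)*c))/(exp(2*sqrt(3)*C1) - exp(2*sqrt(3)*c))) + 2*pi)/3
 h(c) = sqrt(3)*acos((-exp(2*sqrt(3)*C1) - exp(2*sqrt(3)*c))/(exp(2*sqrt(3)*C1) - exp(2*sqrt(3)*c)))/3


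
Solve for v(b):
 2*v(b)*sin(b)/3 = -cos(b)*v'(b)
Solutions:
 v(b) = C1*cos(b)^(2/3)


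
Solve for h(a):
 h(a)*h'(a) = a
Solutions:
 h(a) = -sqrt(C1 + a^2)
 h(a) = sqrt(C1 + a^2)


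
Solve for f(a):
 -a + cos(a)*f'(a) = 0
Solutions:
 f(a) = C1 + Integral(a/cos(a), a)


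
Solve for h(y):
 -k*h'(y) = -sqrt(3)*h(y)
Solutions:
 h(y) = C1*exp(sqrt(3)*y/k)


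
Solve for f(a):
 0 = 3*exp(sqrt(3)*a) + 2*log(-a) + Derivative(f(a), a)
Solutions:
 f(a) = C1 - 2*a*log(-a) + 2*a - sqrt(3)*exp(sqrt(3)*a)


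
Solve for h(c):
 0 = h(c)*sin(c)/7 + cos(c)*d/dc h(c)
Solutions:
 h(c) = C1*cos(c)^(1/7)


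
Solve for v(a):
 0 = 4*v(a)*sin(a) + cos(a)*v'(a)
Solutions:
 v(a) = C1*cos(a)^4


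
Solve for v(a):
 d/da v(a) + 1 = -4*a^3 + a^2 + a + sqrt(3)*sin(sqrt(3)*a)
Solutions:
 v(a) = C1 - a^4 + a^3/3 + a^2/2 - a - cos(sqrt(3)*a)


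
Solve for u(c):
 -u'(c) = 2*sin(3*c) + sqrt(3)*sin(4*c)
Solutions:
 u(c) = C1 + 2*cos(3*c)/3 + sqrt(3)*cos(4*c)/4


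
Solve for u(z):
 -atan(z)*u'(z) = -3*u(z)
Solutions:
 u(z) = C1*exp(3*Integral(1/atan(z), z))


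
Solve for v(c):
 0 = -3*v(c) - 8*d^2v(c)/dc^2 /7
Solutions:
 v(c) = C1*sin(sqrt(42)*c/4) + C2*cos(sqrt(42)*c/4)


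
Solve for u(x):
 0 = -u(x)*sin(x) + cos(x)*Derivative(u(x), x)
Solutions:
 u(x) = C1/cos(x)


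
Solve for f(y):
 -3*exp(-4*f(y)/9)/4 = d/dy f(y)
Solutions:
 f(y) = 9*log(-I*(C1 - y/3)^(1/4))
 f(y) = 9*log(I*(C1 - y/3)^(1/4))
 f(y) = 9*log(-(C1 - y/3)^(1/4))
 f(y) = 9*log(C1 - y/3)/4


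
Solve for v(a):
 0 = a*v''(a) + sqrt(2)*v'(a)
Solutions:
 v(a) = C1 + C2*a^(1 - sqrt(2))


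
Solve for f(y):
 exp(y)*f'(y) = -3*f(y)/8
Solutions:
 f(y) = C1*exp(3*exp(-y)/8)


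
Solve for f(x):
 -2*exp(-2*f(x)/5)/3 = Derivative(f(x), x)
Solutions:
 f(x) = 5*log(-sqrt(C1 - 2*x)) - 5*log(15) + 5*log(30)/2
 f(x) = 5*log(C1 - 2*x)/2 - 5*log(15) + 5*log(30)/2


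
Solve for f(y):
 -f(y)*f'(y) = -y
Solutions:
 f(y) = -sqrt(C1 + y^2)
 f(y) = sqrt(C1 + y^2)


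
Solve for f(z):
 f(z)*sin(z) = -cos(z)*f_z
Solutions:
 f(z) = C1*cos(z)


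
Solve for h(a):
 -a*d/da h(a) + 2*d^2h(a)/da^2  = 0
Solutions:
 h(a) = C1 + C2*erfi(a/2)


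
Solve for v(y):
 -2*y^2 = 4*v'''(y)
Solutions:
 v(y) = C1 + C2*y + C3*y^2 - y^5/120


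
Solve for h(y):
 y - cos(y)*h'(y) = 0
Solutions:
 h(y) = C1 + Integral(y/cos(y), y)


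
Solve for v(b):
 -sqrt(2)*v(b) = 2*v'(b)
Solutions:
 v(b) = C1*exp(-sqrt(2)*b/2)


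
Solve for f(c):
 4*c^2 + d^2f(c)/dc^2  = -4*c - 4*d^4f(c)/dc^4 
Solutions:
 f(c) = C1 + C2*c + C3*sin(c/2) + C4*cos(c/2) - c^4/3 - 2*c^3/3 + 16*c^2


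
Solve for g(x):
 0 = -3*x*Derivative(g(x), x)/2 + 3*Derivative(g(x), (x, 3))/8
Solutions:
 g(x) = C1 + Integral(C2*airyai(2^(2/3)*x) + C3*airybi(2^(2/3)*x), x)


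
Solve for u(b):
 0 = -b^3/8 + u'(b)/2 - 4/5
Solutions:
 u(b) = C1 + b^4/16 + 8*b/5


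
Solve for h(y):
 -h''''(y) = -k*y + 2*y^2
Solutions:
 h(y) = C1 + C2*y + C3*y^2 + C4*y^3 + k*y^5/120 - y^6/180


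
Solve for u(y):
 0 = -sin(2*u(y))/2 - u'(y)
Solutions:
 u(y) = pi - acos((-C1 - exp(2*y))/(C1 - exp(2*y)))/2
 u(y) = acos((-C1 - exp(2*y))/(C1 - exp(2*y)))/2


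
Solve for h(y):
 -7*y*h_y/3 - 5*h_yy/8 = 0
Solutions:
 h(y) = C1 + C2*erf(2*sqrt(105)*y/15)


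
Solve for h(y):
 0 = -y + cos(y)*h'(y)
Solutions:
 h(y) = C1 + Integral(y/cos(y), y)


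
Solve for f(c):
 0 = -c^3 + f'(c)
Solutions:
 f(c) = C1 + c^4/4


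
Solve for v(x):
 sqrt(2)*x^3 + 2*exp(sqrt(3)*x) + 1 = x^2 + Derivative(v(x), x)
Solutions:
 v(x) = C1 + sqrt(2)*x^4/4 - x^3/3 + x + 2*sqrt(3)*exp(sqrt(3)*x)/3


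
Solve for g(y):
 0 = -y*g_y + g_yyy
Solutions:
 g(y) = C1 + Integral(C2*airyai(y) + C3*airybi(y), y)


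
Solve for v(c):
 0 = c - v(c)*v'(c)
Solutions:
 v(c) = -sqrt(C1 + c^2)
 v(c) = sqrt(C1 + c^2)


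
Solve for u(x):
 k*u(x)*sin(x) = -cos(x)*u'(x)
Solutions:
 u(x) = C1*exp(k*log(cos(x)))


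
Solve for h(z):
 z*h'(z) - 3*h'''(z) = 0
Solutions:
 h(z) = C1 + Integral(C2*airyai(3^(2/3)*z/3) + C3*airybi(3^(2/3)*z/3), z)


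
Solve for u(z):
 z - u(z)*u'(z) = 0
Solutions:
 u(z) = -sqrt(C1 + z^2)
 u(z) = sqrt(C1 + z^2)


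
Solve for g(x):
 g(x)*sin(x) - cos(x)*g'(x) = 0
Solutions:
 g(x) = C1/cos(x)


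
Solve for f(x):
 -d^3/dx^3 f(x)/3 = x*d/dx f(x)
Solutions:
 f(x) = C1 + Integral(C2*airyai(-3^(1/3)*x) + C3*airybi(-3^(1/3)*x), x)


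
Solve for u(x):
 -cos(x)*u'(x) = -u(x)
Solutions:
 u(x) = C1*sqrt(sin(x) + 1)/sqrt(sin(x) - 1)


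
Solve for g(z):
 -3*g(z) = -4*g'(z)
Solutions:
 g(z) = C1*exp(3*z/4)


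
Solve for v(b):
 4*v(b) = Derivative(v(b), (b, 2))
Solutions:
 v(b) = C1*exp(-2*b) + C2*exp(2*b)


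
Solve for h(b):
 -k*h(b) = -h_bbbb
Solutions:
 h(b) = C1*exp(-b*k^(1/4)) + C2*exp(b*k^(1/4)) + C3*exp(-I*b*k^(1/4)) + C4*exp(I*b*k^(1/4))


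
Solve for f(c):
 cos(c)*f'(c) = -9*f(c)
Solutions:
 f(c) = C1*sqrt(sin(c) - 1)*(sin(c)^4 - 4*sin(c)^3 + 6*sin(c)^2 - 4*sin(c) + 1)/(sqrt(sin(c) + 1)*(sin(c)^4 + 4*sin(c)^3 + 6*sin(c)^2 + 4*sin(c) + 1))


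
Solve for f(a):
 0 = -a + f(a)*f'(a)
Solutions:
 f(a) = -sqrt(C1 + a^2)
 f(a) = sqrt(C1 + a^2)


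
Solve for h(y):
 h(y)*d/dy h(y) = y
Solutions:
 h(y) = -sqrt(C1 + y^2)
 h(y) = sqrt(C1 + y^2)


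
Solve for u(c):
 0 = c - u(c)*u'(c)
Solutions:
 u(c) = -sqrt(C1 + c^2)
 u(c) = sqrt(C1 + c^2)


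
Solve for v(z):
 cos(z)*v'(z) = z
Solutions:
 v(z) = C1 + Integral(z/cos(z), z)


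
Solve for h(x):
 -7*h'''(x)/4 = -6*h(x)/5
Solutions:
 h(x) = C3*exp(2*3^(1/3)*35^(2/3)*x/35) + (C1*sin(3^(5/6)*35^(2/3)*x/35) + C2*cos(3^(5/6)*35^(2/3)*x/35))*exp(-3^(1/3)*35^(2/3)*x/35)


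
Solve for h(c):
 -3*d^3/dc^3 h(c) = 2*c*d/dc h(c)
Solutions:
 h(c) = C1 + Integral(C2*airyai(-2^(1/3)*3^(2/3)*c/3) + C3*airybi(-2^(1/3)*3^(2/3)*c/3), c)


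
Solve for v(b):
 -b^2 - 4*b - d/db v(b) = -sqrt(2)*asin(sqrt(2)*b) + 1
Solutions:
 v(b) = C1 - b^3/3 - 2*b^2 - b + sqrt(2)*(b*asin(sqrt(2)*b) + sqrt(2)*sqrt(1 - 2*b^2)/2)


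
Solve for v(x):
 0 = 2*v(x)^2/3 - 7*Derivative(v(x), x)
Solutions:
 v(x) = -21/(C1 + 2*x)


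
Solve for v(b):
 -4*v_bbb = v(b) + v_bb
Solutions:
 v(b) = C1*exp(b*(-2 + (12*sqrt(327) + 217)^(-1/3) + (12*sqrt(327) + 217)^(1/3))/24)*sin(sqrt(3)*b*(-(12*sqrt(327) + 217)^(1/3) + (12*sqrt(327) + 217)^(-1/3))/24) + C2*exp(b*(-2 + (12*sqrt(327) + 217)^(-1/3) + (12*sqrt(327) + 217)^(1/3))/24)*cos(sqrt(3)*b*(-(12*sqrt(327) + 217)^(1/3) + (12*sqrt(327) + 217)^(-1/3))/24) + C3*exp(-b*((12*sqrt(327) + 217)^(-1/3) + 1 + (12*sqrt(327) + 217)^(1/3))/12)


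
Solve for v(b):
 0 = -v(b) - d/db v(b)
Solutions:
 v(b) = C1*exp(-b)


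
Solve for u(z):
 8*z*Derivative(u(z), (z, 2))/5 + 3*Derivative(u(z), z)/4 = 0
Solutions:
 u(z) = C1 + C2*z^(17/32)


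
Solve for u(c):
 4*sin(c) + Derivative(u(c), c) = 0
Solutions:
 u(c) = C1 + 4*cos(c)


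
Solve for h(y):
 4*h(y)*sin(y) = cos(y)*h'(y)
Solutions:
 h(y) = C1/cos(y)^4


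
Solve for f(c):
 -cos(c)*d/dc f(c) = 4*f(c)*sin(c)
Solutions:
 f(c) = C1*cos(c)^4


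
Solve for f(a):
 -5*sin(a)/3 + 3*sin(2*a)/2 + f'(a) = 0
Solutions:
 f(a) = C1 - 5*cos(a)/3 + 3*cos(2*a)/4


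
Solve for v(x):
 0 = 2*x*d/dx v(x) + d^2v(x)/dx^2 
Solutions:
 v(x) = C1 + C2*erf(x)


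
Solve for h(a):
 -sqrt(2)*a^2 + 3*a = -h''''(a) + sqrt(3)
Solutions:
 h(a) = C1 + C2*a + C3*a^2 + C4*a^3 + sqrt(2)*a^6/360 - a^5/40 + sqrt(3)*a^4/24


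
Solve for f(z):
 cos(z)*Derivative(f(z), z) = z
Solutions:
 f(z) = C1 + Integral(z/cos(z), z)


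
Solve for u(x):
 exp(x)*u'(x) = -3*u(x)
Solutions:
 u(x) = C1*exp(3*exp(-x))


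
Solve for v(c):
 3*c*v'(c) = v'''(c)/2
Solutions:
 v(c) = C1 + Integral(C2*airyai(6^(1/3)*c) + C3*airybi(6^(1/3)*c), c)


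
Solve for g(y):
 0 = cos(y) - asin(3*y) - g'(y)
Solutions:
 g(y) = C1 - y*asin(3*y) - sqrt(1 - 9*y^2)/3 + sin(y)


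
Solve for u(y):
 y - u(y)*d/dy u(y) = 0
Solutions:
 u(y) = -sqrt(C1 + y^2)
 u(y) = sqrt(C1 + y^2)


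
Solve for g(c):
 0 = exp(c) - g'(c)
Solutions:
 g(c) = C1 + exp(c)


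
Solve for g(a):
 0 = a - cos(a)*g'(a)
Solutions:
 g(a) = C1 + Integral(a/cos(a), a)


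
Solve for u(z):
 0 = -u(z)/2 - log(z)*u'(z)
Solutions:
 u(z) = C1*exp(-li(z)/2)


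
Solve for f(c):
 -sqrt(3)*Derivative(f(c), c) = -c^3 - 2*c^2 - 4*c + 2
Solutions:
 f(c) = C1 + sqrt(3)*c^4/12 + 2*sqrt(3)*c^3/9 + 2*sqrt(3)*c^2/3 - 2*sqrt(3)*c/3


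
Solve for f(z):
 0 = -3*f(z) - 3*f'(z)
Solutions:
 f(z) = C1*exp(-z)


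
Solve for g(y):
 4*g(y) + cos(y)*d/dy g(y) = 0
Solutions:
 g(y) = C1*(sin(y)^2 - 2*sin(y) + 1)/(sin(y)^2 + 2*sin(y) + 1)


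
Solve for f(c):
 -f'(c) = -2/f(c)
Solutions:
 f(c) = -sqrt(C1 + 4*c)
 f(c) = sqrt(C1 + 4*c)


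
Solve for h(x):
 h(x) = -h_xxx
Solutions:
 h(x) = C3*exp(-x) + (C1*sin(sqrt(3)*x/2) + C2*cos(sqrt(3)*x/2))*exp(x/2)


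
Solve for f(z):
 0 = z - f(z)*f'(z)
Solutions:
 f(z) = -sqrt(C1 + z^2)
 f(z) = sqrt(C1 + z^2)


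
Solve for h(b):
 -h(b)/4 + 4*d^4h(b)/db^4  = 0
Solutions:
 h(b) = C1*exp(-b/2) + C2*exp(b/2) + C3*sin(b/2) + C4*cos(b/2)


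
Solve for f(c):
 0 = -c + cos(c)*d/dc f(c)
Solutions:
 f(c) = C1 + Integral(c/cos(c), c)


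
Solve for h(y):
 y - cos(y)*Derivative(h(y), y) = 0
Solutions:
 h(y) = C1 + Integral(y/cos(y), y)


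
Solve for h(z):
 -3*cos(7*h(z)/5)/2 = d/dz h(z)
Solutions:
 3*z/2 - 5*log(sin(7*h(z)/5) - 1)/14 + 5*log(sin(7*h(z)/5) + 1)/14 = C1


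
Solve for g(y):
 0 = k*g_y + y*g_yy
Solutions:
 g(y) = C1 + y^(1 - re(k))*(C2*sin(log(y)*Abs(im(k))) + C3*cos(log(y)*im(k)))


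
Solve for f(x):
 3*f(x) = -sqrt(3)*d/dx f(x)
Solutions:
 f(x) = C1*exp(-sqrt(3)*x)


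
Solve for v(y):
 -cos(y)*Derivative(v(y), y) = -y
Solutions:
 v(y) = C1 + Integral(y/cos(y), y)


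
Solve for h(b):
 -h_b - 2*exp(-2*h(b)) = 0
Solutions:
 h(b) = log(-sqrt(C1 - 4*b))
 h(b) = log(C1 - 4*b)/2


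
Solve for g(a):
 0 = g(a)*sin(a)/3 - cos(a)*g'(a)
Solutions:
 g(a) = C1/cos(a)^(1/3)


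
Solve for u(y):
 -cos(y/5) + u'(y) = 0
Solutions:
 u(y) = C1 + 5*sin(y/5)


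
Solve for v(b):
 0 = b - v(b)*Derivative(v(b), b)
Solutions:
 v(b) = -sqrt(C1 + b^2)
 v(b) = sqrt(C1 + b^2)


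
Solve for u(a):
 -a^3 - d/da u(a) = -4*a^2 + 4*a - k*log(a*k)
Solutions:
 u(a) = C1 - a^4/4 + 4*a^3/3 - 2*a^2 + a*k*log(a*k) - a*k


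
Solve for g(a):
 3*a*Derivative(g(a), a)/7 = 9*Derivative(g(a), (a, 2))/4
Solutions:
 g(a) = C1 + C2*erfi(sqrt(42)*a/21)


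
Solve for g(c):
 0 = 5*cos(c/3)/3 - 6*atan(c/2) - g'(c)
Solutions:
 g(c) = C1 - 6*c*atan(c/2) + 6*log(c^2 + 4) + 5*sin(c/3)


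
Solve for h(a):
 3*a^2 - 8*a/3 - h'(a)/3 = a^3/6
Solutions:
 h(a) = C1 - a^4/8 + 3*a^3 - 4*a^2


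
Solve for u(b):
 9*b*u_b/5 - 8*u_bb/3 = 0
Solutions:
 u(b) = C1 + C2*erfi(3*sqrt(15)*b/20)


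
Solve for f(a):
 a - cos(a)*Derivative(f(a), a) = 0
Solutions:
 f(a) = C1 + Integral(a/cos(a), a)


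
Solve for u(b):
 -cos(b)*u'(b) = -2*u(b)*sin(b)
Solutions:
 u(b) = C1/cos(b)^2


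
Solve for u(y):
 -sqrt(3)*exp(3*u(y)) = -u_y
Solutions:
 u(y) = log(-1/(C1 + 3*sqrt(3)*y))/3
 u(y) = log((-1/(C1 + sqrt(3)*y))^(1/3)*(-3^(2/3) - 3*3^(1/6)*I)/6)
 u(y) = log((-1/(C1 + sqrt(3)*y))^(1/3)*(-3^(2/3) + 3*3^(1/6)*I)/6)


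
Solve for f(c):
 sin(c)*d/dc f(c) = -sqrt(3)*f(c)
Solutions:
 f(c) = C1*(cos(c) + 1)^(sqrt(3)/2)/(cos(c) - 1)^(sqrt(3)/2)


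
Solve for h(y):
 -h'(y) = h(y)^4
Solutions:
 h(y) = (-3^(2/3) - 3*3^(1/6)*I)*(1/(C1 + y))^(1/3)/6
 h(y) = (-3^(2/3) + 3*3^(1/6)*I)*(1/(C1 + y))^(1/3)/6
 h(y) = (1/(C1 + 3*y))^(1/3)


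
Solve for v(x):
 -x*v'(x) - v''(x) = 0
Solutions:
 v(x) = C1 + C2*erf(sqrt(2)*x/2)


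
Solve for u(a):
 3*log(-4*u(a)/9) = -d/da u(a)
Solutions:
 Integral(1/(log(-_y) - 2*log(3) + 2*log(2)), (_y, u(a)))/3 = C1 - a


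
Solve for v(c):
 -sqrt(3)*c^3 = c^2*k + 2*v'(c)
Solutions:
 v(c) = C1 - sqrt(3)*c^4/8 - c^3*k/6


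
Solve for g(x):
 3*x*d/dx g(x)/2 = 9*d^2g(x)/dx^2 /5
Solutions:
 g(x) = C1 + C2*erfi(sqrt(15)*x/6)


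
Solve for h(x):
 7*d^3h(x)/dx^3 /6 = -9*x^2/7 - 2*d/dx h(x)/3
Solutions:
 h(x) = C1 + C2*sin(2*sqrt(7)*x/7) + C3*cos(2*sqrt(7)*x/7) - 9*x^3/14 + 27*x/4


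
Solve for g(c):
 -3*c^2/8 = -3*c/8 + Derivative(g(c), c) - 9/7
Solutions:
 g(c) = C1 - c^3/8 + 3*c^2/16 + 9*c/7


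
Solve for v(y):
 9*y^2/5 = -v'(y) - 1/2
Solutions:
 v(y) = C1 - 3*y^3/5 - y/2


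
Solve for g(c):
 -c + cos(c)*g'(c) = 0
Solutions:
 g(c) = C1 + Integral(c/cos(c), c)


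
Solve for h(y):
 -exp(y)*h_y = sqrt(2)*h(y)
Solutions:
 h(y) = C1*exp(sqrt(2)*exp(-y))


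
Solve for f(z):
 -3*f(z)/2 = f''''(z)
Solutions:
 f(z) = (C1*sin(6^(1/4)*z/2) + C2*cos(6^(1/4)*z/2))*exp(-6^(1/4)*z/2) + (C3*sin(6^(1/4)*z/2) + C4*cos(6^(1/4)*z/2))*exp(6^(1/4)*z/2)


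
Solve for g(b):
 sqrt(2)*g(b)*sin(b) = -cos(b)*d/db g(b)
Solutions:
 g(b) = C1*cos(b)^(sqrt(2))


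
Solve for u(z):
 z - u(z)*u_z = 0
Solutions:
 u(z) = -sqrt(C1 + z^2)
 u(z) = sqrt(C1 + z^2)


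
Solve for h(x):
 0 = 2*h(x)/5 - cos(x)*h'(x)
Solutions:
 h(x) = C1*(sin(x) + 1)^(1/5)/(sin(x) - 1)^(1/5)


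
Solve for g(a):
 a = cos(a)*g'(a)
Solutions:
 g(a) = C1 + Integral(a/cos(a), a)


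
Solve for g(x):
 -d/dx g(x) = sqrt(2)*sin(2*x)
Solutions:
 g(x) = C1 + sqrt(2)*cos(2*x)/2


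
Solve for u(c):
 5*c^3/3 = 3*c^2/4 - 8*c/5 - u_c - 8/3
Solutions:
 u(c) = C1 - 5*c^4/12 + c^3/4 - 4*c^2/5 - 8*c/3


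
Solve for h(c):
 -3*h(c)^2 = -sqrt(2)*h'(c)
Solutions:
 h(c) = -2/(C1 + 3*sqrt(2)*c)


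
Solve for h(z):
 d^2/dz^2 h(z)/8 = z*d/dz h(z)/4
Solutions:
 h(z) = C1 + C2*erfi(z)


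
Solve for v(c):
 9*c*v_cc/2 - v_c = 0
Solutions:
 v(c) = C1 + C2*c^(11/9)


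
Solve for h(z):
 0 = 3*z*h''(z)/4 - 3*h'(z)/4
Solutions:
 h(z) = C1 + C2*z^2


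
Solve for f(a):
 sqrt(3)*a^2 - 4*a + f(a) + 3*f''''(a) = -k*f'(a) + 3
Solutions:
 f(a) = C1*exp(2^(2/3)*sqrt(3)*a*(-sqrt(2^(1/3)*(3*k^2 + sqrt(9*k^4 - 256))^(1/3) + 8/(3*k^2 + sqrt(9*k^4 - 256))^(1/3)) + sqrt(4*sqrt(3)*k/sqrt(2^(1/3)*(3*k^2 + sqrt(9*k^4 - 256))^(1/3) + 8/(3*k^2 + sqrt(9*k^4 - 256))^(1/3)) - 2^(1/3)*(3*k^2 + sqrt(9*k^4 - 256))^(1/3) - 8/(3*k^2 + sqrt(9*k^4 - 256))^(1/3)))/12) + C2*exp(2^(2/3)*sqrt(3)*a*(sqrt(2^(1/3)*(3*k^2 + sqrt(9*k^4 - 256))^(1/3) + 8/(3*k^2 + sqrt(9*k^4 - 256))^(1/3)) - sqrt(-4*sqrt(3)*k/sqrt(2^(1/3)*(3*k^2 + sqrt(9*k^4 - 256))^(1/3) + 8/(3*k^2 + sqrt(9*k^4 - 256))^(1/3)) - 2^(1/3)*(3*k^2 + sqrt(9*k^4 - 256))^(1/3) - 8/(3*k^2 + sqrt(9*k^4 - 256))^(1/3)))/12) + C3*exp(2^(2/3)*sqrt(3)*a*(sqrt(2^(1/3)*(3*k^2 + sqrt(9*k^4 - 256))^(1/3) + 8/(3*k^2 + sqrt(9*k^4 - 256))^(1/3)) + sqrt(-4*sqrt(3)*k/sqrt(2^(1/3)*(3*k^2 + sqrt(9*k^4 - 256))^(1/3) + 8/(3*k^2 + sqrt(9*k^4 - 256))^(1/3)) - 2^(1/3)*(3*k^2 + sqrt(9*k^4 - 256))^(1/3) - 8/(3*k^2 + sqrt(9*k^4 - 256))^(1/3)))/12) + C4*exp(-2^(2/3)*sqrt(3)*a*(sqrt(2^(1/3)*(3*k^2 + sqrt(9*k^4 - 256))^(1/3) + 8/(3*k^2 + sqrt(9*k^4 - 256))^(1/3)) + sqrt(4*sqrt(3)*k/sqrt(2^(1/3)*(3*k^2 + sqrt(9*k^4 - 256))^(1/3) + 8/(3*k^2 + sqrt(9*k^4 - 256))^(1/3)) - 2^(1/3)*(3*k^2 + sqrt(9*k^4 - 256))^(1/3) - 8/(3*k^2 + sqrt(9*k^4 - 256))^(1/3)))/12) - sqrt(3)*a^2 + 2*sqrt(3)*a*k + 4*a - 2*sqrt(3)*k^2 - 4*k + 3


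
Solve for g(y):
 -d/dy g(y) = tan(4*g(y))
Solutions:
 g(y) = -asin(C1*exp(-4*y))/4 + pi/4
 g(y) = asin(C1*exp(-4*y))/4


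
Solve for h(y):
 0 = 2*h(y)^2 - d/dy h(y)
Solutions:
 h(y) = -1/(C1 + 2*y)


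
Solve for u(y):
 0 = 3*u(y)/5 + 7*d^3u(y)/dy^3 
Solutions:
 u(y) = C3*exp(-3^(1/3)*35^(2/3)*y/35) + (C1*sin(3^(5/6)*35^(2/3)*y/70) + C2*cos(3^(5/6)*35^(2/3)*y/70))*exp(3^(1/3)*35^(2/3)*y/70)


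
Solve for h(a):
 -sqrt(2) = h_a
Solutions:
 h(a) = C1 - sqrt(2)*a


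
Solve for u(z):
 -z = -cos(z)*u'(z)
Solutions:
 u(z) = C1 + Integral(z/cos(z), z)


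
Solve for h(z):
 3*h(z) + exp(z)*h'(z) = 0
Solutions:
 h(z) = C1*exp(3*exp(-z))


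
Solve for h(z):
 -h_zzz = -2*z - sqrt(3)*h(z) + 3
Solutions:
 h(z) = C3*exp(3^(1/6)*z) - 2*sqrt(3)*z/3 + (C1*sin(3^(2/3)*z/2) + C2*cos(3^(2/3)*z/2))*exp(-3^(1/6)*z/2) + sqrt(3)


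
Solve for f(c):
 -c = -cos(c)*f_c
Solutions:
 f(c) = C1 + Integral(c/cos(c), c)


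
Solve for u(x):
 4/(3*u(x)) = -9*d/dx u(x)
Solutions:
 u(x) = -sqrt(C1 - 24*x)/9
 u(x) = sqrt(C1 - 24*x)/9


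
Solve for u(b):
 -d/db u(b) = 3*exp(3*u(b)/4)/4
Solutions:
 u(b) = 4*log(1/(C1 + 9*b))/3 + 16*log(2)/3
 u(b) = 4*log(2^(1/3)*(-3^(2/3)/3 - 3^(1/6)*I)*(1/(C1 + 3*b))^(1/3))
 u(b) = 4*log(2^(1/3)*(-3^(2/3)/3 + 3^(1/6)*I)*(1/(C1 + 3*b))^(1/3))


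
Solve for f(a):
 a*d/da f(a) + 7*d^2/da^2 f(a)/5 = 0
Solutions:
 f(a) = C1 + C2*erf(sqrt(70)*a/14)


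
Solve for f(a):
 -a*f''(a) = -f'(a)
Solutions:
 f(a) = C1 + C2*a^2


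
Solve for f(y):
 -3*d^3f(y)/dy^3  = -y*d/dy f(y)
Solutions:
 f(y) = C1 + Integral(C2*airyai(3^(2/3)*y/3) + C3*airybi(3^(2/3)*y/3), y)


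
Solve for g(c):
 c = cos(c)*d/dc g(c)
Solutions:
 g(c) = C1 + Integral(c/cos(c), c)


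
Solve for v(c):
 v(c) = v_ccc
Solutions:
 v(c) = C3*exp(c) + (C1*sin(sqrt(3)*c/2) + C2*cos(sqrt(3)*c/2))*exp(-c/2)


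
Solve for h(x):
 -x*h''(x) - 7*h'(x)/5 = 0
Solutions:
 h(x) = C1 + C2/x^(2/5)


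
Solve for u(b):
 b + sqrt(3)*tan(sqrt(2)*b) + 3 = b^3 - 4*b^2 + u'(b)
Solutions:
 u(b) = C1 - b^4/4 + 4*b^3/3 + b^2/2 + 3*b - sqrt(6)*log(cos(sqrt(2)*b))/2


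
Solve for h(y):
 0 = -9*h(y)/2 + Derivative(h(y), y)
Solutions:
 h(y) = C1*exp(9*y/2)


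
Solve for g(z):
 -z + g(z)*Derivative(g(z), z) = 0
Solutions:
 g(z) = -sqrt(C1 + z^2)
 g(z) = sqrt(C1 + z^2)


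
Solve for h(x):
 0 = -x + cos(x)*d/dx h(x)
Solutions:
 h(x) = C1 + Integral(x/cos(x), x)


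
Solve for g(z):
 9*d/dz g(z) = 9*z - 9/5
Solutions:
 g(z) = C1 + z^2/2 - z/5


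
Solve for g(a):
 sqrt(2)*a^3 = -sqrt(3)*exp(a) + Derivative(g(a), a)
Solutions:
 g(a) = C1 + sqrt(2)*a^4/4 + sqrt(3)*exp(a)


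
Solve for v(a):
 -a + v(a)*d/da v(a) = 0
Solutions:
 v(a) = -sqrt(C1 + a^2)
 v(a) = sqrt(C1 + a^2)


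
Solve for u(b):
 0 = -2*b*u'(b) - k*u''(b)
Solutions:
 u(b) = C1 + C2*sqrt(k)*erf(b*sqrt(1/k))


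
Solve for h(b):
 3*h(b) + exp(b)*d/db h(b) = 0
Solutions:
 h(b) = C1*exp(3*exp(-b))


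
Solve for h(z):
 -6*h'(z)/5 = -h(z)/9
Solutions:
 h(z) = C1*exp(5*z/54)


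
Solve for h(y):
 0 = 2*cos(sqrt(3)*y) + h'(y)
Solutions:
 h(y) = C1 - 2*sqrt(3)*sin(sqrt(3)*y)/3


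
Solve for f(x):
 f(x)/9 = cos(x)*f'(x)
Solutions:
 f(x) = C1*(sin(x) + 1)^(1/18)/(sin(x) - 1)^(1/18)


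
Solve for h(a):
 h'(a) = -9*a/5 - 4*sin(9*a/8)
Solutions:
 h(a) = C1 - 9*a^2/10 + 32*cos(9*a/8)/9


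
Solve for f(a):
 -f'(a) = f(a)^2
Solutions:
 f(a) = 1/(C1 + a)


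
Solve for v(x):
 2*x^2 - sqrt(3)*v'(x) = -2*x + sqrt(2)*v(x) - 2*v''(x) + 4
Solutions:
 v(x) = C1*exp(x*(sqrt(3) + sqrt(3 + 8*sqrt(2)))/4) + C2*exp(x*(-sqrt(3 + 8*sqrt(2)) + sqrt(3))/4) + sqrt(2)*x^2 - 2*sqrt(3)*x + sqrt(2)*x - sqrt(3) + sqrt(2) + 4
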